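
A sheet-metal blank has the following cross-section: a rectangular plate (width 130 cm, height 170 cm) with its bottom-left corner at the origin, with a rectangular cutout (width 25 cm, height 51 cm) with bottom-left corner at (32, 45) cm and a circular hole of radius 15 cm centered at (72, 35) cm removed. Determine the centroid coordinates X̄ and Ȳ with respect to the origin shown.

X̄ = 66.05 cm, Ȳ = 87.68 cm

plate: A = 130 × 170 = 22100.00, centroid at (65.00, 85.00).
hole 1: A = −(25 × 51) = -1275.00, centroid at (44.50, 70.50).
hole 2: A = −π·15² = -706.86, centroid at (72.00, 35.00).
ΣA = 20118.14 cm²
ΣAX̄ = (22100.00)(65.00) + (-1275.00)(44.50) + (-706.86)(72.00) = 1328868.70 cm³
ΣAȲ = (22100.00)(85.00) + (-1275.00)(70.50) + (-706.86)(35.00) = 1763872.46 cm³
X̄ = 1328868.70 / 20118.14 = 66.05 cm
Ȳ = 1763872.46 / 20118.14 = 87.68 cm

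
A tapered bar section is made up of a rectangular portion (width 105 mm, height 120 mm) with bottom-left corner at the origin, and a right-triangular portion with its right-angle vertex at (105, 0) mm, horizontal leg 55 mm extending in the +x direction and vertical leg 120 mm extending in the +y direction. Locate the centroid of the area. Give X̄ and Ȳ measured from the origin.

rectangular portion: A = 105 × 120 = 12600.00, centroid at (52.50, 60.00).
triangular portion: A = ½·55·120 = 3300.00, centroid at (123.33, 40.00).
ΣA = 15900.00 mm²
ΣAX̄ = (12600.00)(52.50) + (3300.00)(123.33) = 1068500.00 mm³
ΣAȲ = (12600.00)(60.00) + (3300.00)(40.00) = 888000.00 mm³
X̄ = 1068500.00 / 15900.00 = 67.20 mm
Ȳ = 888000.00 / 15900.00 = 55.85 mm

X̄ = 67.20 mm, Ȳ = 55.85 mm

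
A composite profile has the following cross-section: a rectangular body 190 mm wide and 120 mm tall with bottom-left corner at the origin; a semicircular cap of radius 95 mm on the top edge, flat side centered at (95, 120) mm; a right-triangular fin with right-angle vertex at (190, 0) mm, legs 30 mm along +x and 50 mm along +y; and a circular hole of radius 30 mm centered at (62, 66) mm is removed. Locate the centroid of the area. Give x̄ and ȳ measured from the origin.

x̄ = 99.93 mm, ȳ = 99.33 mm

Part | A | x̄ᵢ | ȳᵢ | A·x̄ᵢ | A·ȳᵢ
rectangular body | 22800.00 | 95.00 | 60.00 | 2166000.00 | 1368000.00
semicircular top | 14176.44 | 95.00 | 160.32 | 1346761.50 | 2272755.76
triangular fin | 750.00 | 200.00 | 16.67 | 150000.00 | 12500.00
hole | -2827.43 | 62.00 | 66.00 | -175300.87 | -186610.60
Σ | 34899.00 |  |  | 3487460.63 | 3466645.15
x̄ = 3487460.63 / 34899.00 = 99.93 mm
ȳ = 3466645.15 / 34899.00 = 99.33 mm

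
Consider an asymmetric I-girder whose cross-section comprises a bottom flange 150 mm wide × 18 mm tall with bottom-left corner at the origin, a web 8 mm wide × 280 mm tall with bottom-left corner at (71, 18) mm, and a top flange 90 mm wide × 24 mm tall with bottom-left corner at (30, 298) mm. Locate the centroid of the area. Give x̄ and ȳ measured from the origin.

x̄ = 75.00 mm, ȳ = 147.58 mm

bottom flange: A = 150 × 18 = 2700.00, centroid at (75.00, 9.00).
web: A = 8 × 280 = 2240.00, centroid at (75.00, 158.00).
top flange: A = 90 × 24 = 2160.00, centroid at (75.00, 310.00).
ΣA = 7100.00 mm², ΣAx̄ = 532500.00 mm³, ΣAȳ = 1047820.00 mm³.
x̄ = 532500.00/7100.00 = 75.00 mm; ȳ = 1047820.00/7100.00 = 147.58 mm.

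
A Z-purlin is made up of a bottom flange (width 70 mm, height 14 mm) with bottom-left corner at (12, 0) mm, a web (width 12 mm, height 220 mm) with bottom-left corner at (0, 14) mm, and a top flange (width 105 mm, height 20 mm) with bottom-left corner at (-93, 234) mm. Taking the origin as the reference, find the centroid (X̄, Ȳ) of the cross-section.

bottom flange: A = 70 × 14 = 980.00, centroid at (47.00, 7.00).
web: A = 12 × 220 = 2640.00, centroid at (6.00, 124.00).
top flange: A = 105 × 20 = 2100.00, centroid at (-40.50, 244.00).
ΣA = 5720.00 mm²
ΣAX̄ = (980.00)(47.00) + (2640.00)(6.00) + (2100.00)(-40.50) = -23150.00 mm³
ΣAȲ = (980.00)(7.00) + (2640.00)(124.00) + (2100.00)(244.00) = 846620.00 mm³
X̄ = -23150.00 / 5720.00 = -4.05 mm
Ȳ = 846620.00 / 5720.00 = 148.01 mm

X̄ = -4.05 mm, Ȳ = 148.01 mm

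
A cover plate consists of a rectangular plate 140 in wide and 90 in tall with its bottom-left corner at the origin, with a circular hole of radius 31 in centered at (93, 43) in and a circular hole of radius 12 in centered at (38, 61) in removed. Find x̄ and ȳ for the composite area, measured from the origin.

Part | A | x̄ᵢ | ȳᵢ | A·x̄ᵢ | A·ȳᵢ
plate | 12600.00 | 70.00 | 45.00 | 882000.00 | 567000.00
hole 1 | -3019.07 | 93.00 | 43.00 | -280773.56 | -129820.03
hole 2 | -452.39 | 38.00 | 61.00 | -17190.80 | -27595.75
Σ | 9128.54 |  |  | 584035.64 | 409584.22
x̄ = 584035.64 / 9128.54 = 63.98 in
ȳ = 409584.22 / 9128.54 = 44.87 in

x̄ = 63.98 in, ȳ = 44.87 in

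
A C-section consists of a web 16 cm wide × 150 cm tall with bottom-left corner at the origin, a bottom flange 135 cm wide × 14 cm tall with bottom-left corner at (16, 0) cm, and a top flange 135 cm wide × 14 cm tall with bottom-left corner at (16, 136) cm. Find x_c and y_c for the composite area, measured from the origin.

x_c = 54.18 cm, y_c = 75.00 cm

web: A = 16 × 150 = 2400.00, centroid at (8.00, 75.00).
bottom flange: A = 135 × 14 = 1890.00, centroid at (83.50, 7.00).
top flange: A = 135 × 14 = 1890.00, centroid at (83.50, 143.00).
ΣA = 6180.00 cm², ΣAx_c = 334830.00 cm³, ΣAy_c = 463500.00 cm³.
x_c = 334830.00/6180.00 = 54.18 cm; y_c = 463500.00/6180.00 = 75.00 cm.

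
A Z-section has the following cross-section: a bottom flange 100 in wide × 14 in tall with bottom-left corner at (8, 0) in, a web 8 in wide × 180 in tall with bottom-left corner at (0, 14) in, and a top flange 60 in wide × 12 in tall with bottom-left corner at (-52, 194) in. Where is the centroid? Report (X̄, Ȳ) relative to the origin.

X̄ = 19.98 in, Ȳ = 85.27 in

bottom flange: A = 100 × 14 = 1400.00, centroid at (58.00, 7.00).
web: A = 8 × 180 = 1440.00, centroid at (4.00, 104.00).
top flange: A = 60 × 12 = 720.00, centroid at (-22.00, 200.00).
ΣA = 3560.00 in²
ΣAX̄ = (1400.00)(58.00) + (1440.00)(4.00) + (720.00)(-22.00) = 71120.00 in³
ΣAȲ = (1400.00)(7.00) + (1440.00)(104.00) + (720.00)(200.00) = 303560.00 in³
X̄ = 71120.00 / 3560.00 = 19.98 in
Ȳ = 303560.00 / 3560.00 = 85.27 in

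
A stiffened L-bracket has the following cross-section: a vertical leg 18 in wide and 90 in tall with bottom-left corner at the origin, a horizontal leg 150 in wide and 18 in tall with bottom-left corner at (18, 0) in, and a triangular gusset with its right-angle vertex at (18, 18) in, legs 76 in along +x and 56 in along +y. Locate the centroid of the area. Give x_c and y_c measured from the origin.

Part | A | x̄ᵢ | ȳᵢ | A·x̄ᵢ | A·ȳᵢ
vertical leg | 1620.00 | 9.00 | 45.00 | 14580.00 | 72900.00
horizontal leg | 2700.00 | 93.00 | 9.00 | 251100.00 | 24300.00
gusset | 2128.00 | 43.33 | 36.67 | 92213.33 | 78026.67
Σ | 6448.00 |  |  | 357893.33 | 175226.67
x_c = 357893.33 / 6448.00 = 55.50 in
y_c = 175226.67 / 6448.00 = 27.18 in

x_c = 55.50 in, y_c = 27.18 in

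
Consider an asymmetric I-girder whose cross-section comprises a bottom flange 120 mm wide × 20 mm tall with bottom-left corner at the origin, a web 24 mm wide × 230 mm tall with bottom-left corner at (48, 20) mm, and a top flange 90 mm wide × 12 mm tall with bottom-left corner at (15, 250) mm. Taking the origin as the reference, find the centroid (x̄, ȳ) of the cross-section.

x̄ = 60.00 mm, ȳ = 116.19 mm

Part | A | x̄ᵢ | ȳᵢ | A·x̄ᵢ | A·ȳᵢ
bottom flange | 2400.00 | 60.00 | 10.00 | 144000.00 | 24000.00
web | 5520.00 | 60.00 | 135.00 | 331200.00 | 745200.00
top flange | 1080.00 | 60.00 | 256.00 | 64800.00 | 276480.00
Σ | 9000.00 |  |  | 540000.00 | 1045680.00
x̄ = 540000.00 / 9000.00 = 60.00 mm
ȳ = 1045680.00 / 9000.00 = 116.19 mm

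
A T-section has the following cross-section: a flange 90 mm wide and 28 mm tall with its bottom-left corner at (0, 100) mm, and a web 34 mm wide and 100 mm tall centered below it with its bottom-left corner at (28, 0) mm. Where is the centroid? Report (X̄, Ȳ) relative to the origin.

X̄ = 45.00 mm, Ȳ = 77.24 mm

web: A = 34 × 100 = 3400.00, centroid at (45.00, 50.00).
flange: A = 90 × 28 = 2520.00, centroid at (45.00, 114.00).
ΣA = 5920.00 mm²
ΣAX̄ = (3400.00)(45.00) + (2520.00)(45.00) = 266400.00 mm³
ΣAȲ = (3400.00)(50.00) + (2520.00)(114.00) = 457280.00 mm³
X̄ = 266400.00 / 5920.00 = 45.00 mm
Ȳ = 457280.00 / 5920.00 = 77.24 mm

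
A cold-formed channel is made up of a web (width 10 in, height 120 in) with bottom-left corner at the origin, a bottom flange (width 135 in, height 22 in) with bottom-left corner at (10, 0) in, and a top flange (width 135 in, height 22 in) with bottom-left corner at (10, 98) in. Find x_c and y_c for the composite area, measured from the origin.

x_c = 65.32 in, y_c = 60.00 in

web: A = 10 × 120 = 1200.00, centroid at (5.00, 60.00).
bottom flange: A = 135 × 22 = 2970.00, centroid at (77.50, 11.00).
top flange: A = 135 × 22 = 2970.00, centroid at (77.50, 109.00).
ΣA = 7140.00 in², ΣAx_c = 466350.00 in³, ΣAy_c = 428400.00 in³.
x_c = 466350.00/7140.00 = 65.32 in; y_c = 428400.00/7140.00 = 60.00 in.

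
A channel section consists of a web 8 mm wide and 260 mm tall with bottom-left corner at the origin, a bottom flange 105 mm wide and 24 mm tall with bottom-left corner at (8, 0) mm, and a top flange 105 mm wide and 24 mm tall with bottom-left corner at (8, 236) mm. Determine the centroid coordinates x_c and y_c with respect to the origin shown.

web: A = 8 × 260 = 2080.00, centroid at (4.00, 130.00).
bottom flange: A = 105 × 24 = 2520.00, centroid at (60.50, 12.00).
top flange: A = 105 × 24 = 2520.00, centroid at (60.50, 248.00).
ΣA = 7120.00 mm², ΣAx_c = 313240.00 mm³, ΣAy_c = 925600.00 mm³.
x_c = 313240.00/7120.00 = 43.99 mm; y_c = 925600.00/7120.00 = 130.00 mm.

x_c = 43.99 mm, y_c = 130.00 mm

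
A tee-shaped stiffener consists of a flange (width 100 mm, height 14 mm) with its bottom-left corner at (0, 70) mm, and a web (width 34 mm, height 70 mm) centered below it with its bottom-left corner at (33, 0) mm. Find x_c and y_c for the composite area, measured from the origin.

x_c = 50.00 mm, y_c = 50.56 mm

web: A = 34 × 70 = 2380.00, centroid at (50.00, 35.00).
flange: A = 100 × 14 = 1400.00, centroid at (50.00, 77.00).
ΣA = 3780.00 mm², ΣAx_c = 189000.00 mm³, ΣAy_c = 191100.00 mm³.
x_c = 189000.00/3780.00 = 50.00 mm; y_c = 191100.00/3780.00 = 50.56 mm.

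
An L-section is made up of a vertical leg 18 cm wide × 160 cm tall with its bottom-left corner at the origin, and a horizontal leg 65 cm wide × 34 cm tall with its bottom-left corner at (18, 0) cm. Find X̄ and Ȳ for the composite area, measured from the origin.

X̄ = 27.02 cm, Ȳ = 52.65 cm

Part | A | x̄ᵢ | ȳᵢ | A·x̄ᵢ | A·ȳᵢ
vertical leg | 2880.00 | 9.00 | 80.00 | 25920.00 | 230400.00
horizontal leg | 2210.00 | 50.50 | 17.00 | 111605.00 | 37570.00
Σ | 5090.00 |  |  | 137525.00 | 267970.00
X̄ = 137525.00 / 5090.00 = 27.02 cm
Ȳ = 267970.00 / 5090.00 = 52.65 cm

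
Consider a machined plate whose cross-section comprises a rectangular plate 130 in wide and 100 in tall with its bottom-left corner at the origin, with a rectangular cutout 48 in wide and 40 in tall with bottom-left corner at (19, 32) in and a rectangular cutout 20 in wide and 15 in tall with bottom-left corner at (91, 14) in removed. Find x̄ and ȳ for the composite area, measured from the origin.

x̄ = 67.92 in, ȳ = 50.44 in

Part | A | x̄ᵢ | ȳᵢ | A·x̄ᵢ | A·ȳᵢ
plate | 13000.00 | 65.00 | 50.00 | 845000.00 | 650000.00
hole 1 | -1920.00 | 43.00 | 52.00 | -82560.00 | -99840.00
hole 2 | -300.00 | 101.00 | 21.50 | -30300.00 | -6450.00
Σ | 10780.00 |  |  | 732140.00 | 543710.00
x̄ = 732140.00 / 10780.00 = 67.92 in
ȳ = 543710.00 / 10780.00 = 50.44 in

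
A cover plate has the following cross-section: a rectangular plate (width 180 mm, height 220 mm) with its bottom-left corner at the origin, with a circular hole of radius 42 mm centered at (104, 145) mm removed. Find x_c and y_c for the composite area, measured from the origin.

x_c = 87.72 mm, y_c = 104.30 mm

plate: A = 180 × 220 = 39600.00, centroid at (90.00, 110.00).
hole: A = −π·42² = -5541.77, centroid at (104.00, 145.00).
ΣA = 34058.23 mm², ΣAx_c = 2987655.98 mm³, ΣAy_c = 3552443.43 mm³.
x_c = 2987655.98/34058.23 = 87.72 mm; y_c = 3552443.43/34058.23 = 104.30 mm.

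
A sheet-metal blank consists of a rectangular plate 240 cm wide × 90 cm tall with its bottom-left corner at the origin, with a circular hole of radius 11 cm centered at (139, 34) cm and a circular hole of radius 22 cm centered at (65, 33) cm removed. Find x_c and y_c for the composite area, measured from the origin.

x_c = 123.88 cm, y_c = 46.14 cm

plate: A = 240 × 90 = 21600.00, centroid at (120.00, 45.00).
hole 1: A = −π·11² = -380.13, centroid at (139.00, 34.00).
hole 2: A = −π·22² = -1520.53, centroid at (65.00, 33.00).
ΣA = 19699.34 cm², ΣAx_c = 2440327.05 cm³, ΣAy_c = 908897.97 cm³.
x_c = 2440327.05/19699.34 = 123.88 cm; y_c = 908897.97/19699.34 = 46.14 cm.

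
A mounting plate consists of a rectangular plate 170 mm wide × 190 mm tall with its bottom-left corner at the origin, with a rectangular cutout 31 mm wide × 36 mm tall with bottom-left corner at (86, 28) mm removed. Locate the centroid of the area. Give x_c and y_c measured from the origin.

x_c = 84.41 mm, y_c = 96.75 mm

plate: A = 170 × 190 = 32300.00, centroid at (85.00, 95.00).
hole: A = −(31 × 36) = -1116.00, centroid at (101.50, 46.00).
ΣA = 31184.00 mm²
ΣAx_c = (32300.00)(85.00) + (-1116.00)(101.50) = 2632226.00 mm³
ΣAy_c = (32300.00)(95.00) + (-1116.00)(46.00) = 3017164.00 mm³
x_c = 2632226.00 / 31184.00 = 84.41 mm
y_c = 3017164.00 / 31184.00 = 96.75 mm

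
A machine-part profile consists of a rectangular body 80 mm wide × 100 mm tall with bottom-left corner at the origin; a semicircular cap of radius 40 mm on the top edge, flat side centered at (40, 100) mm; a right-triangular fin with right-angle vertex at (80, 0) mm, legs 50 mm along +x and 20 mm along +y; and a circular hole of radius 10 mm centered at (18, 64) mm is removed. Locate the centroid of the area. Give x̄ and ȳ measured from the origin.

x̄ = 43.29 mm, ȳ = 63.30 mm

rectangular body: A = 80 × 100 = 8000.00, centroid at (40.00, 50.00).
semicircular top: A = ½π·40² = 2513.27, centroid at (40.00, 116.98).
triangular fin: A = ½·50·20 = 500.00, centroid at (96.67, 6.67).
hole: A = −π·10² = -314.16, centroid at (18.00, 64.00).
ΣA = 10699.11 mm²
ΣAx̄ = (8000.00)(40.00) + (2513.27)(40.00) + (500.00)(96.67) + (-314.16)(18.00) = 463209.43 mm³
ΣAȳ = (8000.00)(50.00) + (2513.27)(116.98) + (500.00)(6.67) + (-314.16)(64.00) = 677221.22 mm³
x̄ = 463209.43 / 10699.11 = 43.29 mm
ȳ = 677221.22 / 10699.11 = 63.30 mm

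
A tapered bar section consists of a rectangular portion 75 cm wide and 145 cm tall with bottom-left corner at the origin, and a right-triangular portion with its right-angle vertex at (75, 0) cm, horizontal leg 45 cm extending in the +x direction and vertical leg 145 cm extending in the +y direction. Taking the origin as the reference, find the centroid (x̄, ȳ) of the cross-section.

Part | A | x̄ᵢ | ȳᵢ | A·x̄ᵢ | A·ȳᵢ
rectangular portion | 10875.00 | 37.50 | 72.50 | 407812.50 | 788437.50
triangular portion | 3262.50 | 90.00 | 48.33 | 293625.00 | 157687.50
Σ | 14137.50 |  |  | 701437.50 | 946125.00
x̄ = 701437.50 / 14137.50 = 49.62 cm
ȳ = 946125.00 / 14137.50 = 66.92 cm

x̄ = 49.62 cm, ȳ = 66.92 cm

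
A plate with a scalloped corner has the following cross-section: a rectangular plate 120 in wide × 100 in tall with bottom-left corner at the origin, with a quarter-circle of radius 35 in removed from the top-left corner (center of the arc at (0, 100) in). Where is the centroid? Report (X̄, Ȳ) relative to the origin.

X̄ = 63.94 in, Ȳ = 46.94 in

plate: A = 120 × 100 = 12000.00, centroid at (60.00, 50.00).
removed quarter-circle: A = −¼π·35² = -962.11, centroid at (14.85, 85.15).
ΣA = 11037.89 in²
ΣAX̄ = (12000.00)(60.00) + (-962.11)(14.85) = 705708.33 in³
ΣAȲ = (12000.00)(50.00) + (-962.11)(85.15) = 518080.39 in³
X̄ = 705708.33 / 11037.89 = 63.94 in
Ȳ = 518080.39 / 11037.89 = 46.94 in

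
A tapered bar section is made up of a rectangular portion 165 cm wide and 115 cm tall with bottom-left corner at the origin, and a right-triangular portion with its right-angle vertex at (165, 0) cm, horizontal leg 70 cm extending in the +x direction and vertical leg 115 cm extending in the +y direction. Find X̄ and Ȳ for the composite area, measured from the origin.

X̄ = 101.02 cm, Ȳ = 54.15 cm

Part | A | x̄ᵢ | ȳᵢ | A·x̄ᵢ | A·ȳᵢ
rectangular portion | 18975.00 | 82.50 | 57.50 | 1565437.50 | 1091062.50
triangular portion | 4025.00 | 188.33 | 38.33 | 758041.67 | 154291.67
Σ | 23000.00 |  |  | 2323479.17 | 1245354.17
X̄ = 2323479.17 / 23000.00 = 101.02 cm
Ȳ = 1245354.17 / 23000.00 = 54.15 cm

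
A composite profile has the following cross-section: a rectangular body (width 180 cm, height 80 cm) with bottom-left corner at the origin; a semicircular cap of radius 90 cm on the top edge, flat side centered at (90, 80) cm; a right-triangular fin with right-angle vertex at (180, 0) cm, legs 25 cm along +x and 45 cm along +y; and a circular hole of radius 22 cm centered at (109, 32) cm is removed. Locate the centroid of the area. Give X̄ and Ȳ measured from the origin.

X̄ = 91.01 cm, Ȳ = 77.95 cm

rectangular body: A = 180 × 80 = 14400.00, centroid at (90.00, 40.00).
semicircular top: A = ½π·90² = 12723.45, centroid at (90.00, 118.20).
triangular fin: A = ½·25·45 = 562.50, centroid at (188.33, 15.00).
hole: A = −π·22² = -1520.53, centroid at (109.00, 32.00).
ΣA = 26165.42 cm², ΣAX̄ = 2381310.16 cm³, ΣAȲ = 2039656.53 cm³.
X̄ = 2381310.16/26165.42 = 91.01 cm; Ȳ = 2039656.53/26165.42 = 77.95 cm.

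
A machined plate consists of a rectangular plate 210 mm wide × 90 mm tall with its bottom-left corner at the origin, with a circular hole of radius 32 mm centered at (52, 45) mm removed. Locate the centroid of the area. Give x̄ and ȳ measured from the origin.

plate: A = 210 × 90 = 18900.00, centroid at (105.00, 45.00).
hole: A = −π·32² = -3216.99, centroid at (52.00, 45.00).
ΣA = 15683.01 mm², ΣAx̄ = 1817216.47 mm³, ΣAȳ = 705735.41 mm³.
x̄ = 1817216.47/15683.01 = 115.87 mm; ȳ = 705735.41/15683.01 = 45.00 mm.

x̄ = 115.87 mm, ȳ = 45.00 mm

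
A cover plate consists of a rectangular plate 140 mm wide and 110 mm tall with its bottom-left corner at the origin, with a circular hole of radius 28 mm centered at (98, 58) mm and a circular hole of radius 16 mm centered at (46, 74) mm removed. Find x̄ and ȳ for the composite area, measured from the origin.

x̄ = 65.91 mm, ȳ = 53.13 mm

plate: A = 140 × 110 = 15400.00, centroid at (70.00, 55.00).
hole 1: A = −π·28² = -2463.01, centroid at (98.00, 58.00).
hole 2: A = −π·16² = -804.25, centroid at (46.00, 74.00).
ΣA = 12132.74 mm², ΣAx̄ = 799629.76 mm³, ΣAȳ = 644631.17 mm³.
x̄ = 799629.76/12132.74 = 65.91 mm; ȳ = 644631.17/12132.74 = 53.13 mm.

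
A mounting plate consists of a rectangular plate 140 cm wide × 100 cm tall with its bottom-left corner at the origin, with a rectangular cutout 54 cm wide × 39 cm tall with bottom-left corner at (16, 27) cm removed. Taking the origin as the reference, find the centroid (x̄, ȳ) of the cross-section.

Part | A | x̄ᵢ | ȳᵢ | A·x̄ᵢ | A·ȳᵢ
plate | 14000.00 | 70.00 | 50.00 | 980000.00 | 700000.00
hole | -2106.00 | 43.00 | 46.50 | -90558.00 | -97929.00
Σ | 11894.00 |  |  | 889442.00 | 602071.00
x̄ = 889442.00 / 11894.00 = 74.78 cm
ȳ = 602071.00 / 11894.00 = 50.62 cm

x̄ = 74.78 cm, ȳ = 50.62 cm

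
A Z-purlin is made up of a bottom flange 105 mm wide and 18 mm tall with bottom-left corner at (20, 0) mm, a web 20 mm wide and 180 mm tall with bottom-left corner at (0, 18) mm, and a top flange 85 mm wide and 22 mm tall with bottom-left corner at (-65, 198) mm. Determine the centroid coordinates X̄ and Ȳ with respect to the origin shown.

Part | A | x̄ᵢ | ȳᵢ | A·x̄ᵢ | A·ȳᵢ
bottom flange | 1890.00 | 72.50 | 9.00 | 137025.00 | 17010.00
web | 3600.00 | 10.00 | 108.00 | 36000.00 | 388800.00
top flange | 1870.00 | -22.50 | 209.00 | -42075.00 | 390830.00
Σ | 7360.00 |  |  | 130950.00 | 796640.00
X̄ = 130950.00 / 7360.00 = 17.79 mm
Ȳ = 796640.00 / 7360.00 = 108.24 mm

X̄ = 17.79 mm, Ȳ = 108.24 mm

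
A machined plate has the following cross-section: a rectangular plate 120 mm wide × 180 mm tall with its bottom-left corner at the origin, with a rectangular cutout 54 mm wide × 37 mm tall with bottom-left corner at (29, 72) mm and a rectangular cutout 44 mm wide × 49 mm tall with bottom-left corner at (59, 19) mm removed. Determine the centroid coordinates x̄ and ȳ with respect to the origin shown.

x̄ = 57.86 mm, ȳ = 95.69 mm

Part | A | x̄ᵢ | ȳᵢ | A·x̄ᵢ | A·ȳᵢ
plate | 21600.00 | 60.00 | 90.00 | 1296000.00 | 1944000.00
hole 1 | -1998.00 | 56.00 | 90.50 | -111888.00 | -180819.00
hole 2 | -2156.00 | 81.00 | 43.50 | -174636.00 | -93786.00
Σ | 17446.00 |  |  | 1009476.00 | 1669395.00
x̄ = 1009476.00 / 17446.00 = 57.86 mm
ȳ = 1669395.00 / 17446.00 = 95.69 mm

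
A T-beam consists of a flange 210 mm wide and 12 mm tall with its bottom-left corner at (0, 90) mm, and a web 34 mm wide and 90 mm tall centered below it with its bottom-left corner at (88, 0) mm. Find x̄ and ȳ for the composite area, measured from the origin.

Part | A | x̄ᵢ | ȳᵢ | A·x̄ᵢ | A·ȳᵢ
web | 3060.00 | 105.00 | 45.00 | 321300.00 | 137700.00
flange | 2520.00 | 105.00 | 96.00 | 264600.00 | 241920.00
Σ | 5580.00 |  |  | 585900.00 | 379620.00
x̄ = 585900.00 / 5580.00 = 105.00 mm
ȳ = 379620.00 / 5580.00 = 68.03 mm

x̄ = 105.00 mm, ȳ = 68.03 mm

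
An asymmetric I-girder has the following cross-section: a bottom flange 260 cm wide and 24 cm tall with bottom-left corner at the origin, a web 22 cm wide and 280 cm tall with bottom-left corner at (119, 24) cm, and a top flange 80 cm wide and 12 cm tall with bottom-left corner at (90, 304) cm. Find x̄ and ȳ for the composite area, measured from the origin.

x̄ = 130.00 cm, ȳ = 103.50 cm

bottom flange: A = 260 × 24 = 6240.00, centroid at (130.00, 12.00).
web: A = 22 × 280 = 6160.00, centroid at (130.00, 164.00).
top flange: A = 80 × 12 = 960.00, centroid at (130.00, 310.00).
ΣA = 13360.00 cm², ΣAx̄ = 1736800.00 cm³, ΣAȳ = 1382720.00 cm³.
x̄ = 1736800.00/13360.00 = 130.00 cm; ȳ = 1382720.00/13360.00 = 103.50 cm.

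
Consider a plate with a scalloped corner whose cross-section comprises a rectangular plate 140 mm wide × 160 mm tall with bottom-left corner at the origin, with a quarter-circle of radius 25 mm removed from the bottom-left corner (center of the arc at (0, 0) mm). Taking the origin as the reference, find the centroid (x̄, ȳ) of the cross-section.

x̄ = 71.33 mm, ȳ = 81.55 mm

Part | A | x̄ᵢ | ȳᵢ | A·x̄ᵢ | A·ȳᵢ
plate | 22400.00 | 70.00 | 80.00 | 1568000.00 | 1792000.00
removed quarter-circle | -490.87 | 10.61 | 10.61 | -5208.33 | -5208.33
Σ | 21909.13 |  |  | 1562791.67 | 1786791.67
x̄ = 1562791.67 / 21909.13 = 71.33 mm
ȳ = 1786791.67 / 21909.13 = 81.55 mm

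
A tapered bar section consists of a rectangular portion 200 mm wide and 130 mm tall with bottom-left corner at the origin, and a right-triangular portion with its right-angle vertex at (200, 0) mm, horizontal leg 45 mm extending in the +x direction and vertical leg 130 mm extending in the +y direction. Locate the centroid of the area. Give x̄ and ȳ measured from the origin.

x̄ = 111.63 mm, ȳ = 62.81 mm

Part | A | x̄ᵢ | ȳᵢ | A·x̄ᵢ | A·ȳᵢ
rectangular portion | 26000.00 | 100.00 | 65.00 | 2600000.00 | 1690000.00
triangular portion | 2925.00 | 215.00 | 43.33 | 628875.00 | 126750.00
Σ | 28925.00 |  |  | 3228875.00 | 1816750.00
x̄ = 3228875.00 / 28925.00 = 111.63 mm
ȳ = 1816750.00 / 28925.00 = 62.81 mm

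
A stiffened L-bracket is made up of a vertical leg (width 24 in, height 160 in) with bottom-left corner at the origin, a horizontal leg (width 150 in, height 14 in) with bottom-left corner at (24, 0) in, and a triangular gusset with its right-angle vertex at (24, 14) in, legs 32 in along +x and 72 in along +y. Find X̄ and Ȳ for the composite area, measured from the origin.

vertical leg: A = 24 × 160 = 3840.00, centroid at (12.00, 80.00).
horizontal leg: A = 150 × 14 = 2100.00, centroid at (99.00, 7.00).
gusset: A = ½·32·72 = 1152.00, centroid at (34.67, 38.00).
ΣA = 7092.00 in², ΣAX̄ = 293916.00 in³, ΣAȲ = 365676.00 in³.
X̄ = 293916.00/7092.00 = 41.44 in; Ȳ = 365676.00/7092.00 = 51.56 in.

X̄ = 41.44 in, Ȳ = 51.56 in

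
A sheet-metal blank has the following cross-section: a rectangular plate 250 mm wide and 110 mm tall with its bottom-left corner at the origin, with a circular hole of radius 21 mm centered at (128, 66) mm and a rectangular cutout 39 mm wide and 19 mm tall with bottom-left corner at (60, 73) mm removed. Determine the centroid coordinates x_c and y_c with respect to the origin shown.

x_c = 126.16 mm, y_c = 53.60 mm

Part | A | x̄ᵢ | ȳᵢ | A·x̄ᵢ | A·ȳᵢ
plate | 27500.00 | 125.00 | 55.00 | 3437500.00 | 1512500.00
hole 1 | -1385.44 | 128.00 | 66.00 | -177336.62 | -91439.20
hole 2 | -741.00 | 79.50 | 82.50 | -58909.50 | -61132.50
Σ | 25373.56 |  |  | 3201253.88 | 1359928.30
x_c = 3201253.88 / 25373.56 = 126.16 mm
y_c = 1359928.30 / 25373.56 = 53.60 mm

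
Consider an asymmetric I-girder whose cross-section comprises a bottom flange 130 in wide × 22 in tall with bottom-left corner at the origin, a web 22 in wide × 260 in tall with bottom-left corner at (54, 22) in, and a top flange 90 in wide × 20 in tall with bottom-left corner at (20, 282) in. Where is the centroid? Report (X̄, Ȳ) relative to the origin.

X̄ = 65.00 in, Ȳ = 137.43 in

Part | A | x̄ᵢ | ȳᵢ | A·x̄ᵢ | A·ȳᵢ
bottom flange | 2860.00 | 65.00 | 11.00 | 185900.00 | 31460.00
web | 5720.00 | 65.00 | 152.00 | 371800.00 | 869440.00
top flange | 1800.00 | 65.00 | 292.00 | 117000.00 | 525600.00
Σ | 10380.00 |  |  | 674700.00 | 1426500.00
X̄ = 674700.00 / 10380.00 = 65.00 in
Ȳ = 1426500.00 / 10380.00 = 137.43 in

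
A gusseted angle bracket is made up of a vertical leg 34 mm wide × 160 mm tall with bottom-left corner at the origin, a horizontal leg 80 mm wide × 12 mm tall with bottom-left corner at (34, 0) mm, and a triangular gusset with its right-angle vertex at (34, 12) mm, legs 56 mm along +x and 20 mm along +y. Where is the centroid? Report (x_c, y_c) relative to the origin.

vertical leg: A = 34 × 160 = 5440.00, centroid at (17.00, 80.00).
horizontal leg: A = 80 × 12 = 960.00, centroid at (74.00, 6.00).
gusset: A = ½·56·20 = 560.00, centroid at (52.67, 18.67).
ΣA = 6960.00 mm², ΣAx_c = 193013.33 mm³, ΣAy_c = 451413.33 mm³.
x_c = 193013.33/6960.00 = 27.73 mm; y_c = 451413.33/6960.00 = 64.86 mm.

x_c = 27.73 mm, y_c = 64.86 mm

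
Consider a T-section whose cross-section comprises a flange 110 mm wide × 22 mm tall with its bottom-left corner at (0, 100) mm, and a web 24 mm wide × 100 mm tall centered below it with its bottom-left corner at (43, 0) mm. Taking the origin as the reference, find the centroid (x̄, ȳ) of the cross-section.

web: A = 24 × 100 = 2400.00, centroid at (55.00, 50.00).
flange: A = 110 × 22 = 2420.00, centroid at (55.00, 111.00).
ΣA = 4820.00 mm², ΣAx̄ = 265100.00 mm³, ΣAȳ = 388620.00 mm³.
x̄ = 265100.00/4820.00 = 55.00 mm; ȳ = 388620.00/4820.00 = 80.63 mm.

x̄ = 55.00 mm, ȳ = 80.63 mm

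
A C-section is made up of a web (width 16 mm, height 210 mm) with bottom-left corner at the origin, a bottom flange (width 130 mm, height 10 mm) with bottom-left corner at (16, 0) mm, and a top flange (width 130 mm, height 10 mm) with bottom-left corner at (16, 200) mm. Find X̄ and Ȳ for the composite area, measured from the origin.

Part | A | x̄ᵢ | ȳᵢ | A·x̄ᵢ | A·ȳᵢ
web | 3360.00 | 8.00 | 105.00 | 26880.00 | 352800.00
bottom flange | 1300.00 | 81.00 | 5.00 | 105300.00 | 6500.00
top flange | 1300.00 | 81.00 | 205.00 | 105300.00 | 266500.00
Σ | 5960.00 |  |  | 237480.00 | 625800.00
X̄ = 237480.00 / 5960.00 = 39.85 mm
Ȳ = 625800.00 / 5960.00 = 105.00 mm

X̄ = 39.85 mm, Ȳ = 105.00 mm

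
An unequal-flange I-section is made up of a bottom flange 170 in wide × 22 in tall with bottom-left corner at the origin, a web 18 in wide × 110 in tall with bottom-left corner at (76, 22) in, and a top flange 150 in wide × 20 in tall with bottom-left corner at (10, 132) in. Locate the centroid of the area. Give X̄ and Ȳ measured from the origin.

X̄ = 85.00 in, Ȳ = 71.06 in

bottom flange: A = 170 × 22 = 3740.00, centroid at (85.00, 11.00).
web: A = 18 × 110 = 1980.00, centroid at (85.00, 77.00).
top flange: A = 150 × 20 = 3000.00, centroid at (85.00, 142.00).
ΣA = 8720.00 in²
ΣAX̄ = (3740.00)(85.00) + (1980.00)(85.00) + (3000.00)(85.00) = 741200.00 in³
ΣAȲ = (3740.00)(11.00) + (1980.00)(77.00) + (3000.00)(142.00) = 619600.00 in³
X̄ = 741200.00 / 8720.00 = 85.00 in
Ȳ = 619600.00 / 8720.00 = 71.06 in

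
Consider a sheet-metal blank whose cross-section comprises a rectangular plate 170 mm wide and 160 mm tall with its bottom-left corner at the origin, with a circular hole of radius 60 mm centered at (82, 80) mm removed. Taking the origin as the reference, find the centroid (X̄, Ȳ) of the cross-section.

X̄ = 87.14 mm, Ȳ = 80.00 mm

plate: A = 170 × 160 = 27200.00, centroid at (85.00, 80.00).
hole: A = −π·60² = -11309.73, centroid at (82.00, 80.00).
ΣA = 15890.27 mm², ΣAX̄ = 1384601.85 mm³, ΣAȲ = 1271221.32 mm³.
X̄ = 1384601.85/15890.27 = 87.14 mm; Ȳ = 1271221.32/15890.27 = 80.00 mm.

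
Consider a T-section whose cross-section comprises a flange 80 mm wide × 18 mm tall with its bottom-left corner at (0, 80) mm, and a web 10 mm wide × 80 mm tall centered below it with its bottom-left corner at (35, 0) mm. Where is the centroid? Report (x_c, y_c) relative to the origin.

web: A = 10 × 80 = 800.00, centroid at (40.00, 40.00).
flange: A = 80 × 18 = 1440.00, centroid at (40.00, 89.00).
ΣA = 2240.00 mm², ΣAx_c = 89600.00 mm³, ΣAy_c = 160160.00 mm³.
x_c = 89600.00/2240.00 = 40.00 mm; y_c = 160160.00/2240.00 = 71.50 mm.

x_c = 40.00 mm, y_c = 71.50 mm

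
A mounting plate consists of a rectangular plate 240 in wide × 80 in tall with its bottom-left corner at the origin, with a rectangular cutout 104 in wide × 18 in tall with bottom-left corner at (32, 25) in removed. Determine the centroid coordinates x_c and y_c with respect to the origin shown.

plate: A = 240 × 80 = 19200.00, centroid at (120.00, 40.00).
hole: A = −(104 × 18) = -1872.00, centroid at (84.00, 34.00).
ΣA = 17328.00 in²
ΣAx_c = (19200.00)(120.00) + (-1872.00)(84.00) = 2146752.00 in³
ΣAy_c = (19200.00)(40.00) + (-1872.00)(34.00) = 704352.00 in³
x_c = 2146752.00 / 17328.00 = 123.89 in
y_c = 704352.00 / 17328.00 = 40.65 in

x_c = 123.89 in, y_c = 40.65 in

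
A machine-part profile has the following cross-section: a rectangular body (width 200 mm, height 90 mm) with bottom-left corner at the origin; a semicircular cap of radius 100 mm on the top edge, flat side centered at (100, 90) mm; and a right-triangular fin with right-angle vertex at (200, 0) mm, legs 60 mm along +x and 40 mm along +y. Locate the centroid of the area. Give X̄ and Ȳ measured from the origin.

rectangular body: A = 200 × 90 = 18000.00, centroid at (100.00, 45.00).
semicircular top: A = ½π·100² = 15707.96, centroid at (100.00, 132.44).
triangular fin: A = ½·60·40 = 1200.00, centroid at (220.00, 13.33).
ΣA = 34907.96 mm², ΣAX̄ = 3634796.33 mm³, ΣAȲ = 2906383.36 mm³.
X̄ = 3634796.33/34907.96 = 104.13 mm; Ȳ = 2906383.36/34907.96 = 83.26 mm.

X̄ = 104.13 mm, Ȳ = 83.26 mm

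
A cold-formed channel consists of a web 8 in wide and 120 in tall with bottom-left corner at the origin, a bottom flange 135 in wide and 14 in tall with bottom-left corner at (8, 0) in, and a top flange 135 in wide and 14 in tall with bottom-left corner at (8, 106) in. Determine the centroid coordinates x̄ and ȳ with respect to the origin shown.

x̄ = 61.02 in, ȳ = 60.00 in

Part | A | x̄ᵢ | ȳᵢ | A·x̄ᵢ | A·ȳᵢ
web | 960.00 | 4.00 | 60.00 | 3840.00 | 57600.00
bottom flange | 1890.00 | 75.50 | 7.00 | 142695.00 | 13230.00
top flange | 1890.00 | 75.50 | 113.00 | 142695.00 | 213570.00
Σ | 4740.00 |  |  | 289230.00 | 284400.00
x̄ = 289230.00 / 4740.00 = 61.02 in
ȳ = 284400.00 / 4740.00 = 60.00 in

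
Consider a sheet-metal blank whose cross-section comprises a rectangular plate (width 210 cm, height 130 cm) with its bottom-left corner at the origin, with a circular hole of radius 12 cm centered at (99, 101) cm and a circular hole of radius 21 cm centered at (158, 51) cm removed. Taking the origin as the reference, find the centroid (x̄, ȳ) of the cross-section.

plate: A = 210 × 130 = 27300.00, centroid at (105.00, 65.00).
hole 1: A = −π·12² = -452.39, centroid at (99.00, 101.00).
hole 2: A = −π·21² = -1385.44, centroid at (158.00, 51.00).
ΣA = 25462.17 cm², ΣAx̄ = 2602813.56 cm³, ΣAȳ = 1658151.12 cm³.
x̄ = 2602813.56/25462.17 = 102.22 cm; ȳ = 1658151.12/25462.17 = 65.12 cm.

x̄ = 102.22 cm, ȳ = 65.12 cm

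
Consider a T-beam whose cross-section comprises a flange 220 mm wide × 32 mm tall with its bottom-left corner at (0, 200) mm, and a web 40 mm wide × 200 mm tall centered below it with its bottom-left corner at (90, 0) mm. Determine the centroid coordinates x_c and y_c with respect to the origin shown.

Part | A | x̄ᵢ | ȳᵢ | A·x̄ᵢ | A·ȳᵢ
web | 8000.00 | 110.00 | 100.00 | 880000.00 | 800000.00
flange | 7040.00 | 110.00 | 216.00 | 774400.00 | 1520640.00
Σ | 15040.00 |  |  | 1654400.00 | 2320640.00
x_c = 1654400.00 / 15040.00 = 110.00 mm
y_c = 2320640.00 / 15040.00 = 154.30 mm

x_c = 110.00 mm, y_c = 154.30 mm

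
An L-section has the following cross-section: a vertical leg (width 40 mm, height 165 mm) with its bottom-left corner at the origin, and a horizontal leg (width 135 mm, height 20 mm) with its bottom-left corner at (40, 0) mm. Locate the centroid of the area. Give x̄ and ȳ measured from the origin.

x̄ = 45.40 mm, ȳ = 61.45 mm

Part | A | x̄ᵢ | ȳᵢ | A·x̄ᵢ | A·ȳᵢ
vertical leg | 6600.00 | 20.00 | 82.50 | 132000.00 | 544500.00
horizontal leg | 2700.00 | 107.50 | 10.00 | 290250.00 | 27000.00
Σ | 9300.00 |  |  | 422250.00 | 571500.00
x̄ = 422250.00 / 9300.00 = 45.40 mm
ȳ = 571500.00 / 9300.00 = 61.45 mm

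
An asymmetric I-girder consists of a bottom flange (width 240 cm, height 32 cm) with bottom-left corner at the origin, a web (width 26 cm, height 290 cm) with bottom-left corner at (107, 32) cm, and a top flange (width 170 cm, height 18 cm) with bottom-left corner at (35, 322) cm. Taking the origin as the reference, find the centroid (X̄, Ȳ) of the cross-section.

bottom flange: A = 240 × 32 = 7680.00, centroid at (120.00, 16.00).
web: A = 26 × 290 = 7540.00, centroid at (120.00, 177.00).
top flange: A = 170 × 18 = 3060.00, centroid at (120.00, 331.00).
ΣA = 18280.00 cm²
ΣAX̄ = (7680.00)(120.00) + (7540.00)(120.00) + (3060.00)(120.00) = 2193600.00 cm³
ΣAȲ = (7680.00)(16.00) + (7540.00)(177.00) + (3060.00)(331.00) = 2470320.00 cm³
X̄ = 2193600.00 / 18280.00 = 120.00 cm
Ȳ = 2470320.00 / 18280.00 = 135.14 cm

X̄ = 120.00 cm, Ȳ = 135.14 cm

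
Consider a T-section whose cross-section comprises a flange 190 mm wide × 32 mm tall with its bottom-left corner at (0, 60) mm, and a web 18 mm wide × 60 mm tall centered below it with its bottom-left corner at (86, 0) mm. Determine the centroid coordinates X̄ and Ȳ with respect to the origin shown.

X̄ = 95.00 mm, Ȳ = 69.06 mm

Part | A | x̄ᵢ | ȳᵢ | A·x̄ᵢ | A·ȳᵢ
web | 1080.00 | 95.00 | 30.00 | 102600.00 | 32400.00
flange | 6080.00 | 95.00 | 76.00 | 577600.00 | 462080.00
Σ | 7160.00 |  |  | 680200.00 | 494480.00
X̄ = 680200.00 / 7160.00 = 95.00 mm
Ȳ = 494480.00 / 7160.00 = 69.06 mm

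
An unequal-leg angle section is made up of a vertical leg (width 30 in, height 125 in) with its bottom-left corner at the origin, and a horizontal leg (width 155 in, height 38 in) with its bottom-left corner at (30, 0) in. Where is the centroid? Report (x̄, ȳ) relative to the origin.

x̄ = 71.52 in, ȳ = 35.92 in

vertical leg: A = 30 × 125 = 3750.00, centroid at (15.00, 62.50).
horizontal leg: A = 155 × 38 = 5890.00, centroid at (107.50, 19.00).
ΣA = 9640.00 in²
ΣAx̄ = (3750.00)(15.00) + (5890.00)(107.50) = 689425.00 in³
ΣAȳ = (3750.00)(62.50) + (5890.00)(19.00) = 346285.00 in³
x̄ = 689425.00 / 9640.00 = 71.52 in
ȳ = 346285.00 / 9640.00 = 35.92 in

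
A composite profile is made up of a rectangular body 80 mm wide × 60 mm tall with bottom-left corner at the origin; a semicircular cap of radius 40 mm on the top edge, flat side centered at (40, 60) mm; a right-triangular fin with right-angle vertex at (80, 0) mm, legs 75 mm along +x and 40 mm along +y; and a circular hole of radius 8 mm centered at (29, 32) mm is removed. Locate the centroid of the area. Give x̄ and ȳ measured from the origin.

x̄ = 51.58 mm, ȳ = 40.76 mm

Part | A | x̄ᵢ | ȳᵢ | A·x̄ᵢ | A·ȳᵢ
rectangular body | 4800.00 | 40.00 | 30.00 | 192000.00 | 144000.00
semicircular top | 2513.27 | 40.00 | 76.98 | 100530.96 | 193463.11
triangular fin | 1500.00 | 105.00 | 13.33 | 157500.00 | 20000.00
hole | -201.06 | 29.00 | 32.00 | -5830.80 | -6433.98
Σ | 8612.21 |  |  | 444200.17 | 351029.13
x̄ = 444200.17 / 8612.21 = 51.58 mm
ȳ = 351029.13 / 8612.21 = 40.76 mm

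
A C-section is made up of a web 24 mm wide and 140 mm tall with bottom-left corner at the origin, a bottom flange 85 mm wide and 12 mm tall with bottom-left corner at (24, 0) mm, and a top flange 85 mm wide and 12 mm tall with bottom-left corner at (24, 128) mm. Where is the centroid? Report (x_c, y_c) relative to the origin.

web: A = 24 × 140 = 3360.00, centroid at (12.00, 70.00).
bottom flange: A = 85 × 12 = 1020.00, centroid at (66.50, 6.00).
top flange: A = 85 × 12 = 1020.00, centroid at (66.50, 134.00).
ΣA = 5400.00 mm²
ΣAx_c = (3360.00)(12.00) + (1020.00)(66.50) + (1020.00)(66.50) = 175980.00 mm³
ΣAy_c = (3360.00)(70.00) + (1020.00)(6.00) + (1020.00)(134.00) = 378000.00 mm³
x_c = 175980.00 / 5400.00 = 32.59 mm
y_c = 378000.00 / 5400.00 = 70.00 mm

x_c = 32.59 mm, y_c = 70.00 mm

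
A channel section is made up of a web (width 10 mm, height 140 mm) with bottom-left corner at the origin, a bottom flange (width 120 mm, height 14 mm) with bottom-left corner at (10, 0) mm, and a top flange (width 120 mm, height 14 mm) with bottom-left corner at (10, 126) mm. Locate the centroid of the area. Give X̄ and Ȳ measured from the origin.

X̄ = 50.88 mm, Ȳ = 70.00 mm

web: A = 10 × 140 = 1400.00, centroid at (5.00, 70.00).
bottom flange: A = 120 × 14 = 1680.00, centroid at (70.00, 7.00).
top flange: A = 120 × 14 = 1680.00, centroid at (70.00, 133.00).
ΣA = 4760.00 mm², ΣAX̄ = 242200.00 mm³, ΣAȲ = 333200.00 mm³.
X̄ = 242200.00/4760.00 = 50.88 mm; Ȳ = 333200.00/4760.00 = 70.00 mm.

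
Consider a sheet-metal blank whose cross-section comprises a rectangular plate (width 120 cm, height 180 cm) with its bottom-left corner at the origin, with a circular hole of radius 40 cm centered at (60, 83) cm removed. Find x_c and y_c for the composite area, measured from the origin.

plate: A = 120 × 180 = 21600.00, centroid at (60.00, 90.00).
hole: A = −π·40² = -5026.55, centroid at (60.00, 83.00).
ΣA = 16573.45 cm²
ΣAx_c = (21600.00)(60.00) + (-5026.55)(60.00) = 994407.11 cm³
ΣAy_c = (21600.00)(90.00) + (-5026.55)(83.00) = 1526796.50 cm³
x_c = 994407.11 / 16573.45 = 60.00 cm
y_c = 1526796.50 / 16573.45 = 92.12 cm

x_c = 60.00 cm, y_c = 92.12 cm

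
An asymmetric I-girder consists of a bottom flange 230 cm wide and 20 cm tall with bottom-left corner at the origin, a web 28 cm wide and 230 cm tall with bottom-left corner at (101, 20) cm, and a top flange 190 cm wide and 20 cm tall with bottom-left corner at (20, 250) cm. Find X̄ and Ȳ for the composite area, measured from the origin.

X̄ = 115.00 cm, Ȳ = 128.26 cm

Part | A | x̄ᵢ | ȳᵢ | A·x̄ᵢ | A·ȳᵢ
bottom flange | 4600.00 | 115.00 | 10.00 | 529000.00 | 46000.00
web | 6440.00 | 115.00 | 135.00 | 740600.00 | 869400.00
top flange | 3800.00 | 115.00 | 260.00 | 437000.00 | 988000.00
Σ | 14840.00 |  |  | 1706600.00 | 1903400.00
X̄ = 1706600.00 / 14840.00 = 115.00 cm
Ȳ = 1903400.00 / 14840.00 = 128.26 cm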